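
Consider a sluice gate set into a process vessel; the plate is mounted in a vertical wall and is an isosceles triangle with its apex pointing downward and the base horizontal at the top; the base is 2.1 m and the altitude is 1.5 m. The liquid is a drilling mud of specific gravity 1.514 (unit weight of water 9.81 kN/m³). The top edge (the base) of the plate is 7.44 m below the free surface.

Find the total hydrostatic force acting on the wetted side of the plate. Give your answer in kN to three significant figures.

γ = 1.514 × 9.81 = 14.85234 kN/m³.
With the apex down, the centroid sits h/3 = 1.5/3 = 0.5 m below the base (the top edge), so the centroid depth is h_c = 7.44 + 0.5 = 7.94 m.
A = ½ × 2.1 × 1.5 = 1.575 m².
Resultant F = γ·h_c·A = 14.85234 × 7.94 × 1.575 = 185.736 kN.

F ≈ 186 kN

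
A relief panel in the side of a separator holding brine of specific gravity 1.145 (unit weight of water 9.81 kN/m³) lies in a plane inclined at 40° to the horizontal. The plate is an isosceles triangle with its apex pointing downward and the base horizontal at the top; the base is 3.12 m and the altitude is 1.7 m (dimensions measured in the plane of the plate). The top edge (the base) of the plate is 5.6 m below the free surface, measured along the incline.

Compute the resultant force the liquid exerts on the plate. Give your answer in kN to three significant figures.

γ = 1.145 × 9.81 = 11.23245 kN/m³.
Let θ = 40° be the plate's angle to the horizontal; measure y along the incline from where the plane meets the free surface. Vertical depth h = y·sinθ with sinθ = 0.642788.
With the apex down, the centroid sits h/3 = 1.7/3 = 0.566667 m below the base (the top edge), so y_c = 5.6 + 0.566667 = 6.16667 m and h_c = 6.16667 × 0.642788 = 3.96386 m.
A = ½ × 3.12 × 1.7 = 2.652 m².
Resultant F = γ·h_c·A = 11.23245 × 3.96386 × 2.652 = 118.077 kN.

F ≈ 118 kN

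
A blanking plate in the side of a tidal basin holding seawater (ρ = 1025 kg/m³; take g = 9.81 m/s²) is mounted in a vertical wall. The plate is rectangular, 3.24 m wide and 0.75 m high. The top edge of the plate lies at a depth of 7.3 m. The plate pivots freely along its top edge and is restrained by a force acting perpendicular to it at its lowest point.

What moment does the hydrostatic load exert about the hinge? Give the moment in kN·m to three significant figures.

M ≈ 71.5 kN·m

γ = ρg = 1025 × 9.81 / 1000 = 10.05525 kN/m³.
The centroid lies 0.75/2 = 0.375 m below the top edge, so the centroid depth is h_c = 7.3 + 0.375 = 7.675 m.
A = 3.24 × 0.75 = 2.43 m².
Resultant F = γ·h_c·A = 10.05525 × 7.675 × 2.43 = 187.533 kN.
I_c = b·h³/12 = 3.24 × 0.75³/12 = 0.113906 m⁴.
Centre of pressure: y_p = y_c + I_c/(y_c·A) = 7.675 + 0.113906/(7.675 × 2.43) = 7.675 + 0.00610748 = 7.68111 m along the plane.
The resultant acts 0.375 + 0.00610748 = 0.381107 m (along the plate) below the hinge at the top edge, so the moment about the hinge is M = F × 0.381107 = 187.533 × 0.381107 = 71.4701 kN·m.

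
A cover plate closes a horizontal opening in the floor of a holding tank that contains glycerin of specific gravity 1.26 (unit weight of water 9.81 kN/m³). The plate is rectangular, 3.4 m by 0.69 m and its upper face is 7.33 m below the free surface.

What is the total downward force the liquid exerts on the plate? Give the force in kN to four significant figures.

F ≈ 212.6 kN

γ = 1.26 × 9.81 = 12.3606 kN/m³.
The plate is horizontal, so pressure is uniform at p = γ·h = 12.3606 × 7.33 = 90.6032 kN/m².
A = 3.4 × 0.69 = 2.346 m².
F = p·A = 90.6032 × 2.346 = 212.555 kN.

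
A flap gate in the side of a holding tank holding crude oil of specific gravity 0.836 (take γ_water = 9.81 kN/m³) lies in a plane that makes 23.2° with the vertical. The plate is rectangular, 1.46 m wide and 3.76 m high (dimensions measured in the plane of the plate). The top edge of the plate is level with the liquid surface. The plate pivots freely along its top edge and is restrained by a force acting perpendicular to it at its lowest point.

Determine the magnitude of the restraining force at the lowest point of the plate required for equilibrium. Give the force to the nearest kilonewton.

P ≈ 52 kN

γ = 0.836 × 9.81 = 8.20116 kN/m³.
The plate makes 23.2° with the vertical, i.e. θ = 90° − 23.2° = 66.8° to the horizontal. Measuring y along the incline from the free-surface line, vertical depth h = y·sinθ with sinθ = 0.919135.
The centroid lies 3.76/2 = 1.88 m below the top edge, so y_c = 1.88 m and h_c = 1.88 × 0.919135 = 1.72797 m.
A = 1.46 × 3.76 = 5.4896 m².
Resultant F = γ·h_c·A = 8.20116 × 1.72797 × 5.4896 = 77.7951 kN.
I_c = b·h³/12 = 1.46 × 3.76³/12 = 6.46748 m⁴.
Centre of pressure: y_p = y_c + I_c/(y_c·A) = 1.88 + 6.46748/(1.88 × 5.4896) = 1.88 + 0.626667 = 2.50667 m along the plane.
The resultant acts 1.88 + 0.626667 = 2.50667 m (along the plate) below the hinge at the top edge, so the moment about the hinge is M = F × 2.50667 = 77.7951 × 2.50667 = 195.007 kN·m.
A normal force at the bottom, 3.76 m from the hinge, must supply this moment: P = 195.007/3.76 = 51.8636 kN.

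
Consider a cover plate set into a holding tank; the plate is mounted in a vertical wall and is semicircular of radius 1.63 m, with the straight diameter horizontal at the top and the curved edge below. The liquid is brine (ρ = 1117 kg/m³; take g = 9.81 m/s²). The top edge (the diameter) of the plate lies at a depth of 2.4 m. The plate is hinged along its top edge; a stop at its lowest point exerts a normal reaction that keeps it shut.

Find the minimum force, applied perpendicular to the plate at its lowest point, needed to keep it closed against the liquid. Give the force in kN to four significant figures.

γ = ρg = 1117 × 9.81 / 1000 = 10.95777 kN/m³.
The centroid of a semicircle lies 4r/(3π) = 0.691793 m from the diameter, here below the top edge, so the centroid depth is h_c = 2.4 + 0.691793 = 3.09179 m.
A = πr²/2 = π × 1.63²/2 = 4.17345 m².
Resultant F = γ·h_c·A = 10.95777 × 3.09179 × 4.17345 = 141.393 kN.
I_c = (π/8 − 8/(9π))·r⁴ = 0.109757 × 1.63⁴ = 0.774788 m⁴.
Centre of pressure: y_p = y_c + I_c/(y_c·A) = 3.09179 + 0.774788/(3.09179 × 4.17345) = 3.09179 + 0.0600451 = 3.15184 m along the plane.
The resultant acts 0.691793 + 0.0600451 = 0.751838 m (along the plate) below the hinge at the top edge, so the moment about the hinge is M = F × 0.751838 = 141.393 × 0.751838 = 106.305 kN·m.
A normal force at the bottom, 1.63 m from the hinge, must supply this moment: P = 106.305/1.63 = 65.2178 kN.

P ≈ 65.22 kN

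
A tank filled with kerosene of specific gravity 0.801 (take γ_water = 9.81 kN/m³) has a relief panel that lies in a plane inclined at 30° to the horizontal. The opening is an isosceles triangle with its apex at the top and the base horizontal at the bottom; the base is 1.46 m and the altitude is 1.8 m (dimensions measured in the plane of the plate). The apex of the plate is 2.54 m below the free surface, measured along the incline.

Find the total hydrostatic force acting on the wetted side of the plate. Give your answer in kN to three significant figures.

F ≈ 19.3 kN

γ = 0.801 × 9.81 = 7.85781 kN/m³.
Let θ = 30° be the plate's angle to the horizontal; measure y along the incline from where the plane meets the free surface. Vertical depth h = y·sinθ with sinθ = 0.500000.
With the apex up, the centroid sits 2h/3 = 2 × 1.8/3 = 1.2 m below the apex, so y_c = 2.54 + 1.2 = 3.74 m and h_c = 3.74 × 0.500000 = 1.87 m.
A = ½ × 1.46 × 1.8 = 1.314 m².
Resultant F = γ·h_c·A = 7.85781 × 1.87 × 1.314 = 19.3081 kN.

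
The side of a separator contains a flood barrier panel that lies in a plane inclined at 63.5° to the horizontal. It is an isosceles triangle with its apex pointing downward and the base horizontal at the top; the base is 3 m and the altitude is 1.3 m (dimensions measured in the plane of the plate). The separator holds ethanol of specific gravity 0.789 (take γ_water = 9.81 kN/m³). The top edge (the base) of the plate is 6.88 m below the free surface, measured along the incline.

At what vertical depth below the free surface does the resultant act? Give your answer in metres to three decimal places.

γ = 0.789 × 9.81 = 7.74009 kN/m³.
Let θ = 63.5° be the plate's angle to the horizontal; measure y along the incline from where the plane meets the free surface. Vertical depth h = y·sinθ with sinθ = 0.894934.
With the apex down, the centroid sits h/3 = 1.3/3 = 0.433333 m below the base (the top edge), so y_c = 6.88 + 0.433333 = 7.31333 m and h_c = 7.31333 × 0.894934 = 6.54495 m.
A = ½ × 3 × 1.3 = 1.95 m².
Resultant F = γ·h_c·A = 7.74009 × 6.54495 × 1.95 = 98.7841 kN.
I_c = b·h³/36 = 3 × 1.3³/36 = 0.183083 m⁴.
Centre of pressure: y_p = y_c + I_c/(y_c·A) = 7.31333 + 0.183083/(7.31333 × 1.95) = 7.31333 + 0.012838 = 7.32617 m along the plane.
Vertically, h_p = y_p·sinθ = 7.32617 × 0.894934 = 6.55644 m.

h_p = 6.556 m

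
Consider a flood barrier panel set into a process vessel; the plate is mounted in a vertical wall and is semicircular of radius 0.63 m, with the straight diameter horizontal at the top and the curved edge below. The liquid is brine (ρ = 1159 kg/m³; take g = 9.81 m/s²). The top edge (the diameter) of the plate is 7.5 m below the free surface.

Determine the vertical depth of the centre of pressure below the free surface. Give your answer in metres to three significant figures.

γ = ρg = 1159 × 9.81 / 1000 = 11.36979 kN/m³.
The centroid of a semicircle lies 4r/(3π) = 0.26738 m from the diameter, here below the top edge, so the centroid depth is h_c = 7.5 + 0.26738 = 7.76738 m.
A = πr²/2 = π × 0.63²/2 = 0.623449 m².
Resultant F = γ·h_c·A = 11.36979 × 7.76738 × 0.623449 = 55.059 kN.
I_c = (π/8 − 8/(9π))·r⁴ = 0.109757 × 0.63⁴ = 0.01729 m⁴.
Centre of pressure: y_p = y_c + I_c/(y_c·A) = 7.76738 + 0.01729/(7.76738 × 0.623449) = 7.76738 + 0.00357042 = 7.77095 m along the plane.

h_p = 7.77 m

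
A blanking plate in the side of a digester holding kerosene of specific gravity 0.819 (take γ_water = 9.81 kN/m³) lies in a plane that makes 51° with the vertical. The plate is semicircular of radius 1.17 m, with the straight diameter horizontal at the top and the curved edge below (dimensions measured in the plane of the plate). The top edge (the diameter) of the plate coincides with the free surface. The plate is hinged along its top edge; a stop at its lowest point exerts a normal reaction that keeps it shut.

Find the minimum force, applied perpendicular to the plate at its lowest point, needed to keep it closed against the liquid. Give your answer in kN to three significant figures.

γ = 0.819 × 9.81 = 8.03439 kN/m³.
The plate makes 51° with the vertical, i.e. θ = 90° − 51° = 39° to the horizontal. Measuring y along the incline from the free-surface line, vertical depth h = y·sinθ with sinθ = 0.629320.
The centroid of a semicircle lies 4r/(3π) = 0.496563 m from the diameter, here below the top edge, so y_c = 0.496563 m and h_c = 0.496563 × 0.629320 = 0.312497 m.
A = πr²/2 = π × 1.17²/2 = 2.15026 m².
Resultant F = γ·h_c·A = 8.03439 × 0.312497 × 2.15026 = 5.39871 kN.
I_c = (π/8 − 8/(9π))·r⁴ = 0.109757 × 1.17⁴ = 0.205672 m⁴.
Centre of pressure: y_p = y_c + I_c/(y_c·A) = 0.496563 + 0.205672/(0.496563 × 2.15026) = 0.496563 + 0.192624 = 0.689187 m along the plane.
The resultant acts 0.496563 + 0.192624 = 0.689187 m (along the plate) below the hinge at the top edge, so the moment about the hinge is M = F × 0.689187 = 5.39871 × 0.689187 = 3.72072 kN·m.
A normal force at the bottom, 1.17 m from the hinge, must supply this moment: P = 3.72072/1.17 = 3.1801 kN.

P ≈ 3.18 kN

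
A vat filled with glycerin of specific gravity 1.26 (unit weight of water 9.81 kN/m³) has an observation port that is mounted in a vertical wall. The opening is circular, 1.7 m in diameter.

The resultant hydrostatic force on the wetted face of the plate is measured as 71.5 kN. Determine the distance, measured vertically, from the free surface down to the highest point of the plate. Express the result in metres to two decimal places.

γ = 1.26 × 9.81 = 12.3606 kN/m³.
A = π(0.85)² = 2.2698 m².
From F = γ·h_c·A, the centroid depth is h_c = 71.5/(12.3606 × 2.2698) = 2.54847 m.
The centroid is at the centre, 0.85 m below the top of the plate, so the highest point sits at h_top = 2.54847 − 0.85 = 1.69847 m below the surface.

d_top ≈ 1.70 m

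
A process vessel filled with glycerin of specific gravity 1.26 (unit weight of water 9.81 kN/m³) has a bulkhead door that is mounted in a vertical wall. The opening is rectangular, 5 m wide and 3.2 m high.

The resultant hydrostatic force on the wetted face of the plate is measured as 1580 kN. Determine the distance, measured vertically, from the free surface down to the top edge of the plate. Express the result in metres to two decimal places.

d_top ≈ 6.39 m

γ = 1.26 × 9.81 = 12.3606 kN/m³.
A = 5 × 3.2 = 16 m².
From F = γ·h_c·A, the centroid depth is h_c = 1580/(12.3606 × 16) = 7.98909 m.
The centroid lies 3.2/2 = 1.6 m below the top edge, so the top edge sits at h_top = 7.98909 − 1.6 = 6.38909 m below the surface.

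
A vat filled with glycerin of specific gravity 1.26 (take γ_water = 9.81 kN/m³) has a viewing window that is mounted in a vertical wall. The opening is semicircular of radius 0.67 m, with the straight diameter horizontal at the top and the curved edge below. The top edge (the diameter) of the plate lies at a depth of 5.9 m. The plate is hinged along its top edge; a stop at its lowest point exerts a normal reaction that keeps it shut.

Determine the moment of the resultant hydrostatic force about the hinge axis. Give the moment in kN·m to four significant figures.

γ = 1.26 × 9.81 = 12.3606 kN/m³.
The centroid of a semicircle lies 4r/(3π) = 0.284357 m from the diameter, here below the top edge, so the centroid depth is h_c = 5.9 + 0.284357 = 6.18436 m.
A = πr²/2 = π × 0.67²/2 = 0.70513 m².
Resultant F = γ·h_c·A = 12.3606 × 6.18436 × 0.70513 = 53.9018 kN.
I_c = (π/8 − 8/(9π))·r⁴ = 0.109757 × 0.67⁴ = 0.0221173 m⁴.
Centre of pressure: y_p = y_c + I_c/(y_c·A) = 6.18436 + 0.0221173/(6.18436 × 0.70513) = 6.18436 + 0.00507187 = 6.18943 m along the plane.
The resultant acts 0.284357 + 0.00507187 = 0.289429 m (along the plate) below the hinge at the top edge, so the moment about the hinge is M = F × 0.289429 = 53.9018 × 0.289429 = 15.6007 kN·m.

M ≈ 15.60 kN·m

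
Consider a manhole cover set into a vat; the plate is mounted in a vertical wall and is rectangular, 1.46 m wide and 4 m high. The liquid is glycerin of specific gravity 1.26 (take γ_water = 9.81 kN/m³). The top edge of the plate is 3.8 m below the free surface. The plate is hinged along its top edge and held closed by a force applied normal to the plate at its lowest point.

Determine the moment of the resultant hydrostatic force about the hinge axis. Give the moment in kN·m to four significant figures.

γ = 1.26 × 9.81 = 12.3606 kN/m³.
The centroid lies 4/2 = 2 m below the top edge, so the centroid depth is h_c = 3.8 + 2 = 5.8 m.
A = 1.46 × 4 = 5.84 m².
Resultant F = γ·h_c·A = 12.3606 × 5.8 × 5.84 = 418.678 kN.
I_c = b·h³/12 = 1.46 × 4³/12 = 7.78667 m⁴.
Centre of pressure: y_p = y_c + I_c/(y_c·A) = 5.8 + 7.78667/(5.8 × 5.84) = 5.8 + 0.229885 = 6.02989 m along the plane.
The resultant acts 2 + 0.229885 = 2.22988 m (along the plate) below the hinge at the top edge, so the moment about the hinge is M = F × 2.22988 = 418.678 × 2.22988 = 933.602 kN·m.

M ≈ 933.6 kN·m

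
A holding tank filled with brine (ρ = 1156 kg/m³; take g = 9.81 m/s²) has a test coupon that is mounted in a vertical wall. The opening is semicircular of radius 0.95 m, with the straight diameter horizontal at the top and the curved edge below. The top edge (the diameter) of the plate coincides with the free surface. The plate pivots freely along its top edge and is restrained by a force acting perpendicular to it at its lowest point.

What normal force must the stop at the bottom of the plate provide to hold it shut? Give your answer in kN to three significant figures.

γ = ρg = 1156 × 9.81 / 1000 = 11.34036 kN/m³.
The centroid of a semicircle lies 4r/(3π) = 0.403193 m from the diameter, here below the top edge, so the centroid depth is h_c = 0.403193 m.
A = πr²/2 = π × 0.95²/2 = 1.41764 m².
Resultant F = γ·h_c·A = 11.34036 × 0.403193 × 1.41764 = 6.48195 kN.
I_c = (π/8 − 8/(9π))·r⁴ = 0.109757 × 0.95⁴ = 0.0893978 m⁴.
Centre of pressure: y_p = y_c + I_c/(y_c·A) = 0.403193 + 0.0893978/(0.403193 × 1.41764) = 0.403193 + 0.156404 = 0.559597 m along the plane.
The resultant acts 0.403193 + 0.156404 = 0.559597 m (along the plate) below the hinge at the top edge, so the moment about the hinge is M = F × 0.559597 = 6.48195 × 0.559597 = 3.62728 kN·m.
A normal force at the bottom, 0.95 m from the hinge, must supply this moment: P = 3.62728/0.95 = 3.81819 kN.

P ≈ 3.82 kN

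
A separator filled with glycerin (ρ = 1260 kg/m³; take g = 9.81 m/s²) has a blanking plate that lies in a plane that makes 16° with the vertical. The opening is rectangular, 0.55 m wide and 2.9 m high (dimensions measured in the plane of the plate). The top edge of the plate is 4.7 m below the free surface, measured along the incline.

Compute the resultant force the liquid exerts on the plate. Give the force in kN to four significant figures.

F ≈ 116.6 kN

γ = ρg = 1260 × 9.81 / 1000 = 12.3606 kN/m³.
The plate makes 16° with the vertical, i.e. θ = 90° − 16° = 74° to the horizontal. Measuring y along the incline from the free-surface line, vertical depth h = y·sinθ with sinθ = 0.961262.
The centroid lies 2.9/2 = 1.45 m below the top edge, so y_c = 4.7 + 1.45 = 6.15 m and h_c = 6.15 × 0.961262 = 5.91176 m.
A = 0.55 × 2.9 = 1.595 m².
Resultant F = γ·h_c·A = 12.3606 × 5.91176 × 1.595 = 116.551 kN.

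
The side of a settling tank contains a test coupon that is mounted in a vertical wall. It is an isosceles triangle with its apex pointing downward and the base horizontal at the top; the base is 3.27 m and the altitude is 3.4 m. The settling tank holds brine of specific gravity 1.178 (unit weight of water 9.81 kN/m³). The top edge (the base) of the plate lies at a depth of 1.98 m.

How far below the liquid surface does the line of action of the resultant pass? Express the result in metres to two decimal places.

h_p = 3.32 m

γ = 1.178 × 9.81 = 11.55618 kN/m³.
With the apex down, the centroid sits h/3 = 3.4/3 = 1.13333 m below the base (the top edge), so the centroid depth is h_c = 1.98 + 1.13333 = 3.11333 m.
A = ½ × 3.27 × 3.4 = 5.559 m².
Resultant F = γ·h_c·A = 11.55618 × 3.11333 × 5.559 = 200.003 kN.
I_c = b·h³/36 = 3.27 × 3.4³/36 = 3.57011 m⁴.
Centre of pressure: y_p = y_c + I_c/(y_c·A) = 3.11333 + 3.57011/(3.11333 × 5.559) = 3.11333 + 0.206281 = 3.31961 m along the plane.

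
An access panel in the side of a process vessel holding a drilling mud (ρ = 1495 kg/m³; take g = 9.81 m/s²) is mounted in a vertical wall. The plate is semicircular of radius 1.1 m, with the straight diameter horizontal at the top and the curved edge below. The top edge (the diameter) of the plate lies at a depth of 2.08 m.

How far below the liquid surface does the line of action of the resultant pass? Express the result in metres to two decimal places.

γ = ρg = 1495 × 9.81 / 1000 = 14.66595 kN/m³.
The centroid of a semicircle lies 4r/(3π) = 0.466854 m from the diameter, here below the top edge, so the centroid depth is h_c = 2.08 + 0.466854 = 2.54685 m.
A = πr²/2 = π × 1.1²/2 = 1.90066 m².
Resultant F = γ·h_c·A = 14.66595 × 2.54685 × 1.90066 = 70.9934 kN.
I_c = (π/8 − 8/(9π))·r⁴ = 0.109757 × 1.1⁴ = 0.160695 m⁴.
Centre of pressure: y_p = y_c + I_c/(y_c·A) = 2.54685 + 0.160695/(2.54685 × 1.90066) = 2.54685 + 0.0331967 = 2.58005 m along the plane.

h_p = 2.58 m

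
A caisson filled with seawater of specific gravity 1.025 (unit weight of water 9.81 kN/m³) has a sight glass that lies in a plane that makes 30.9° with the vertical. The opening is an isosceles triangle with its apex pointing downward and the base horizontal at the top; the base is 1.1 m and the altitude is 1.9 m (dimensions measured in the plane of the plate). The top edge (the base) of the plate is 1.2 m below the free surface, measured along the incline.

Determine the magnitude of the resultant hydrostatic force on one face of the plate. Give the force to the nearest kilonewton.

F ≈ 17 kN

γ = 1.025 × 9.81 = 10.05525 kN/m³.
The plate makes 30.9° with the vertical, i.e. θ = 90° − 30.9° = 59.1° to the horizontal. Measuring y along the incline from the free-surface line, vertical depth h = y·sinθ with sinθ = 0.858065.
With the apex down, the centroid sits h/3 = 1.9/3 = 0.633333 m below the base (the top edge), so y_c = 1.2 + 0.633333 = 1.83333 m and h_c = 1.83333 × 0.858065 = 1.57312 m.
A = ½ × 1.1 × 1.9 = 1.045 m².
Resultant F = γ·h_c·A = 10.05525 × 1.57312 × 1.045 = 16.5299 kN.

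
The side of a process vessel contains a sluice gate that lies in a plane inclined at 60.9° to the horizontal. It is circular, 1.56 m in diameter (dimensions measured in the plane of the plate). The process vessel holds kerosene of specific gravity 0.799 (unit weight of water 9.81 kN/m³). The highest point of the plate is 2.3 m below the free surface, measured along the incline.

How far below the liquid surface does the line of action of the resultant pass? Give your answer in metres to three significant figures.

h_p = 2.73 m

γ = 0.799 × 9.81 = 7.83819 kN/m³.
Let θ = 60.9° be the plate's angle to the horizontal; measure y along the incline from where the plane meets the free surface. Vertical depth h = y·sinθ with sinθ = 0.873772.
The centroid is at the centre, 0.78 m below the top of the plate, so y_c = 2.3 + 0.78 = 3.08 m and h_c = 3.08 × 0.873772 = 2.69122 m.
A = π(0.78)² = 1.91134 m².
Resultant F = γ·h_c·A = 7.83819 × 2.69122 × 1.91134 = 40.3184 kN.
I_c = πr⁴/4 = π × 0.78⁴/4 = 0.290716 m⁴.
Centre of pressure: y_p = y_c + I_c/(y_c·A) = 3.08 + 0.290716/(3.08 × 1.91134) = 3.08 + 0.0493833 = 3.12938 m along the plane.
Vertically, h_p = y_p·sinθ = 3.12938 × 0.873772 = 2.73436 m.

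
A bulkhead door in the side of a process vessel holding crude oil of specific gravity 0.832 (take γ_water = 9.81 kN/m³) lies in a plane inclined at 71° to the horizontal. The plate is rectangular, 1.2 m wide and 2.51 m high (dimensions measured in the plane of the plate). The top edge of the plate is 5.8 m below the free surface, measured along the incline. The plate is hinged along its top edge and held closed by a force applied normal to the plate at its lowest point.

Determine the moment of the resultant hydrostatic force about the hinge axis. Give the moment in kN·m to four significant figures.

γ = 0.832 × 9.81 = 8.16192 kN/m³.
Let θ = 71° be the plate's angle to the horizontal; measure y along the incline from where the plane meets the free surface. Vertical depth h = y·sinθ with sinθ = 0.945519.
The centroid lies 2.51/2 = 1.255 m below the top edge, so y_c = 5.8 + 1.255 = 7.055 m and h_c = 7.055 × 0.945519 = 6.67064 m.
A = 1.2 × 2.51 = 3.012 m².
Resultant F = γ·h_c·A = 8.16192 × 6.67064 × 3.012 = 163.989 kN.
I_c = b·h³/12 = 1.2 × 2.51³/12 = 1.58133 m⁴.
Centre of pressure: y_p = y_c + I_c/(y_c·A) = 7.055 + 1.58133/(7.055 × 3.012) = 7.055 + 0.0744167 = 7.12942 m along the plane.
The resultant acts 1.255 + 0.0744167 = 1.32942 m (along the plate) below the hinge at the top edge, so the moment about the hinge is M = F × 1.32942 = 163.989 × 1.32942 = 218.01 kN·m.

M ≈ 218.0 kN·m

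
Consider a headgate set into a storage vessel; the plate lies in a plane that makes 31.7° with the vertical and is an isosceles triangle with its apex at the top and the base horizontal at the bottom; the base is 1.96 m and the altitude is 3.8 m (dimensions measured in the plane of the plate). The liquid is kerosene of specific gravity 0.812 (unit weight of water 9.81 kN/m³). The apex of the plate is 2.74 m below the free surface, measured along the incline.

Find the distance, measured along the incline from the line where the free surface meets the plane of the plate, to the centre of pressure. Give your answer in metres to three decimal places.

γ = 0.812 × 9.81 = 7.96572 kN/m³.
The plate makes 31.7° with the vertical, i.e. θ = 90° − 31.7° = 58.3° to the horizontal. Measuring y along the incline from the free-surface line, vertical depth h = y·sinθ with sinθ = 0.850811.
With the apex up, the centroid sits 2h/3 = 2 × 3.8/3 = 2.53333 m below the apex, so y_c = 2.74 + 2.53333 = 5.27333 m and h_c = 5.27333 × 0.850811 = 4.48661 m.
A = ½ × 1.96 × 3.8 = 3.724 m².
Resultant F = γ·h_c·A = 7.96572 × 4.48661 × 3.724 = 133.092 kN.
I_c = b·h³/36 = 1.96 × 3.8³/36 = 2.98748 m⁴.
Centre of pressure: y_p = y_c + I_c/(y_c·A) = 5.27333 + 2.98748/(5.27333 × 3.724) = 5.27333 + 0.152128 = 5.42546 m along the plane.

y_p = 5.425 m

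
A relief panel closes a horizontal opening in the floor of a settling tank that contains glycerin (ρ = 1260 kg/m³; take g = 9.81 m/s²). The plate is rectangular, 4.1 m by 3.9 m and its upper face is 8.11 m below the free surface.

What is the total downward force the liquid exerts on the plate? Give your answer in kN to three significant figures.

γ = ρg = 1260 × 9.81 / 1000 = 12.3606 kN/m³.
The plate is horizontal, so pressure is uniform at p = γ·h = 12.3606 × 8.11 = 100.244 kN/m².
A = 4.1 × 3.9 = 15.99 m².
F = p·A = 100.244 × 15.99 = 1602.9 kN.

F ≈ 1600 kN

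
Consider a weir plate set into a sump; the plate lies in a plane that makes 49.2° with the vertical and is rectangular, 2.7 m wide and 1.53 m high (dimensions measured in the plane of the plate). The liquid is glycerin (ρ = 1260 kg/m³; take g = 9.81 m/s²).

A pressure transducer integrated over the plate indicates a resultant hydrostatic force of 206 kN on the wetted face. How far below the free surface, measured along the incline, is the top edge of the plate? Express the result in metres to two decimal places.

y_top ≈ 5.41 m

γ = ρg = 1260 × 9.81 / 1000 = 12.3606 kN/m³.
A = 2.7 × 1.53 = 4.131 m².
From F = γ·h_c·A, the centroid depth is h_c = 206/(12.3606 × 4.131) = 4.03434 m.
The plate makes 49.2° with the vertical, i.e. θ = 90° − 49.2° = 40.8° to the horizontal. Measuring y along the incline from the free-surface line, vertical depth h = y·sinθ with sinθ = 0.653421.
Along the incline, y_c = h_c/sinθ = 4.03434/0.653421 = 6.17418 m.
The centroid lies 1.53/2 = 0.765 m below the top edge, so the top edge sits at y_top = 6.17418 − 0.765 = 5.40918 m along the incline.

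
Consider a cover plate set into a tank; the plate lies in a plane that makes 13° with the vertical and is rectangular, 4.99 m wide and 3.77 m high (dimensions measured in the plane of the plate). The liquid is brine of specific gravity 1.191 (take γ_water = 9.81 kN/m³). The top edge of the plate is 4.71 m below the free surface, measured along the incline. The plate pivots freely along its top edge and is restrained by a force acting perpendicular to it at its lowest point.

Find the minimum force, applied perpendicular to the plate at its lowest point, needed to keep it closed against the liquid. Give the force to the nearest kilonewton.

γ = 1.191 × 9.81 = 11.68371 kN/m³.
The plate makes 13° with the vertical, i.e. θ = 90° − 13° = 77° to the horizontal. Measuring y along the incline from the free-surface line, vertical depth h = y·sinθ with sinθ = 0.974370.
The centroid lies 3.77/2 = 1.885 m below the top edge, so y_c = 4.71 + 1.885 = 6.595 m and h_c = 6.595 × 0.974370 = 6.42597 m.
A = 4.99 × 3.77 = 18.8123 m².
Resultant F = γ·h_c·A = 11.68371 × 6.42597 × 18.8123 = 1412.41 kN.
I_c = b·h³/12 = 4.99 × 3.77³/12 = 22.2814 m⁴.
Centre of pressure: y_p = y_c + I_c/(y_c·A) = 6.595 + 22.2814/(6.595 × 18.8123) = 6.595 + 0.179592 = 6.77459 m along the plane.
The resultant acts 1.885 + 0.179592 = 2.06459 m (along the plate) below the hinge at the top edge, so the moment about the hinge is M = F × 2.06459 = 1412.41 × 2.06459 = 2916.05 kN·m.
A normal force at the bottom, 3.77 m from the hinge, must supply this moment: P = 2916.05/3.77 = 773.488 kN.

P ≈ 773 kN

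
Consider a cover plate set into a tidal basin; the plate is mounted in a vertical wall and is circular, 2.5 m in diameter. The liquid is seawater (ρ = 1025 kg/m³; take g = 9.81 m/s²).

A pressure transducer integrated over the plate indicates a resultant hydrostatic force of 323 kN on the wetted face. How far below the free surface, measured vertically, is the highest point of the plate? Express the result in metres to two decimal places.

γ = ρg = 1025 × 9.81 / 1000 = 10.05525 kN/m³.
A = π(1.25)² = 4.90874 m².
From F = γ·h_c·A, the centroid depth is h_c = 323/(10.05525 × 4.90874) = 6.54394 m.
The centroid is at the centre, 1.25 m below the top of the plate, so the highest point sits at h_top = 6.54394 − 1.25 = 5.29394 m below the surface.

d_top ≈ 5.29 m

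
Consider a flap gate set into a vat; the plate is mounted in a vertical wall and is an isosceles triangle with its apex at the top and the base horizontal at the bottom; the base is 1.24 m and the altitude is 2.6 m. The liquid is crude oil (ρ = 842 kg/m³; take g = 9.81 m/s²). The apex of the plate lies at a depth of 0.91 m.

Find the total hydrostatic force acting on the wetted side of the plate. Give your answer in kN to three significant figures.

γ = ρg = 842 × 9.81 / 1000 = 8.26002 kN/m³.
With the apex up, the centroid sits 2h/3 = 2 × 2.6/3 = 1.73333 m below the apex, so the centroid depth is h_c = 0.91 + 1.73333 = 2.64333 m.
A = ½ × 1.24 × 2.6 = 1.612 m².
Resultant F = γ·h_c·A = 8.26002 × 2.64333 × 1.612 = 35.1963 kN.

F ≈ 35.2 kN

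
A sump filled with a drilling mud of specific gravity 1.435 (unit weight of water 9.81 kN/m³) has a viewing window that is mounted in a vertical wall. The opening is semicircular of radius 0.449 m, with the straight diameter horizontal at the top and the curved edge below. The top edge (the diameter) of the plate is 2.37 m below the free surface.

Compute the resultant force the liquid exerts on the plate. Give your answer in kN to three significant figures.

F ≈ 11.4 kN

γ = 1.435 × 9.81 = 14.07735 kN/m³.
The centroid of a semicircle lies 4r/(3π) = 0.190562 m from the diameter, here below the top edge, so the centroid depth is h_c = 2.37 + 0.190562 = 2.56056 m.
A = πr²/2 = π × 0.449²/2 = 0.316674 m².
Resultant F = γ·h_c·A = 14.07735 × 2.56056 × 0.316674 = 11.4148 kN.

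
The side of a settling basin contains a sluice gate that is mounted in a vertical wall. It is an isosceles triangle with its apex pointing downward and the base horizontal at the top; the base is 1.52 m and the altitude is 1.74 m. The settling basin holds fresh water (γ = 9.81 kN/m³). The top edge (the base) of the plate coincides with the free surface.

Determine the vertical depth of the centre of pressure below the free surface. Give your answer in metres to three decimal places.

h_p = 0.870 m

γ = 9.81 kN/m³.
With the apex down, the centroid sits h/3 = 1.74/3 = 0.58 m below the base (the top edge), so the centroid depth is h_c = 0.58 m.
A = ½ × 1.52 × 1.74 = 1.3224 m².
Resultant F = γ·h_c·A = 9.81 × 0.58 × 1.3224 = 7.52419 kN.
I_c = b·h³/36 = 1.52 × 1.74³/36 = 0.222428 m⁴.
Centre of pressure: y_p = y_c + I_c/(y_c·A) = 0.58 + 0.222428/(0.58 × 1.3224) = 0.58 + 0.29 = 0.87 m along the plane.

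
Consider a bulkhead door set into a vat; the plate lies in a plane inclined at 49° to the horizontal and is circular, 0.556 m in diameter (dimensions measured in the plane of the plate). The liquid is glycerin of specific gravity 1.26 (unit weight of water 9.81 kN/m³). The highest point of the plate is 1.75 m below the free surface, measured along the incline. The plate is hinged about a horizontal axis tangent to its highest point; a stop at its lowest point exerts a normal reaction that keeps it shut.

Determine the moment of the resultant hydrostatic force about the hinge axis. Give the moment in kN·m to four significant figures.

γ = 1.26 × 9.81 = 12.3606 kN/m³.
Let θ = 49° be the plate's angle to the horizontal; measure y along the incline from where the plane meets the free surface. Vertical depth h = y·sinθ with sinθ = 0.754710.
The centroid is at the centre, 0.278 m below the top of the plate, so y_c = 1.75 + 0.278 = 2.028 m and h_c = 2.028 × 0.754710 = 1.53055 m.
A = π(0.278)² = 0.242795 m².
Resultant F = γ·h_c·A = 12.3606 × 1.53055 × 0.242795 = 4.59332 kN.
I_c = πr⁴/4 = π × 0.278⁴/4 = 0.00469104 m⁴.
Centre of pressure: y_p = y_c + I_c/(y_c·A) = 2.028 + 0.00469104/(2.028 × 0.242795) = 2.028 + 0.00952712 = 2.03753 m along the plane.
The resultant acts 0.278 + 0.00952712 = 0.287527 m (along the plate) below the hinge at the top edge, so the moment about the hinge is M = F × 0.287527 = 4.59332 × 0.287527 = 1.3207 kN·m.

M ≈ 1.321 kN·m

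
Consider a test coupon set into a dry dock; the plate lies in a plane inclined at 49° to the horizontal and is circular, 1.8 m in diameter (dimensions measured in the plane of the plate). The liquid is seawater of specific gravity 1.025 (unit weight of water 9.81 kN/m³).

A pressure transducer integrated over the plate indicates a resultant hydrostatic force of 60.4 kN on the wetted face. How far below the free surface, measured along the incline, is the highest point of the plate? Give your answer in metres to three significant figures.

y_top ≈ 2.23 m

γ = 1.025 × 9.81 = 10.05525 kN/m³.
A = π(0.9)² = 2.54469 m².
From F = γ·h_c·A, the centroid depth is h_c = 60.4/(10.05525 × 2.54469) = 2.36053 m.
Let θ = 49° be the plate's angle to the horizontal; measure y along the incline from where the plane meets the free surface. Vertical depth h = y·sinθ with sinθ = 0.754710.
Along the incline, y_c = h_c/sinθ = 2.36053/0.754710 = 3.12773 m.
The centroid is at the centre, 0.9 m below the top of the plate, so the highest point sits at y_top = 3.12773 − 0.9 = 2.22773 m along the incline.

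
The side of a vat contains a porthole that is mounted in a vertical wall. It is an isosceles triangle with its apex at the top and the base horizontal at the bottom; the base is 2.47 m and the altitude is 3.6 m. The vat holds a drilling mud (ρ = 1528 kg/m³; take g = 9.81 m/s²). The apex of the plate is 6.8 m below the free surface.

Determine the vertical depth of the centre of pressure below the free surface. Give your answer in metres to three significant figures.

γ = ρg = 1528 × 9.81 / 1000 = 14.98968 kN/m³.
With the apex up, the centroid sits 2h/3 = 2 × 3.6/3 = 2.4 m below the apex, so the centroid depth is h_c = 6.8 + 2.4 = 9.2 m.
A = ½ × 2.47 × 3.6 = 4.446 m².
Resultant F = γ·h_c·A = 14.98968 × 9.2 × 4.446 = 613.126 kN.
I_c = b·h³/36 = 2.47 × 3.6³/36 = 3.20112 m⁴.
Centre of pressure: y_p = y_c + I_c/(y_c·A) = 9.2 + 3.20112/(9.2 × 4.446) = 9.2 + 0.0782609 = 9.27826 m along the plane.

h_p = 9.28 m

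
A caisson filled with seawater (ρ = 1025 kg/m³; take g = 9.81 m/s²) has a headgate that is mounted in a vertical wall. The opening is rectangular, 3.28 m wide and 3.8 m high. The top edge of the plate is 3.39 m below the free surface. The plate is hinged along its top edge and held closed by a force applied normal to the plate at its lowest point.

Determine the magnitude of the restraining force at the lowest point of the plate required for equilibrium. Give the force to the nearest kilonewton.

P ≈ 371 kN

γ = ρg = 1025 × 9.81 / 1000 = 10.05525 kN/m³.
The centroid lies 3.8/2 = 1.9 m below the top edge, so the centroid depth is h_c = 3.39 + 1.9 = 5.29 m.
A = 3.28 × 3.8 = 12.464 m².
Resultant F = γ·h_c·A = 10.05525 × 5.29 × 12.464 = 662.988 kN.
I_c = b·h³/12 = 3.28 × 3.8³/12 = 14.9983 m⁴.
Centre of pressure: y_p = y_c + I_c/(y_c·A) = 5.29 + 14.9983/(5.29 × 12.464) = 5.29 + 0.227473 = 5.51747 m along the plane.
The resultant acts 1.9 + 0.227473 = 2.12747 m (along the plate) below the hinge at the top edge, so the moment about the hinge is M = F × 2.12747 = 662.988 × 2.12747 = 1410.49 kN·m.
A normal force at the bottom, 3.8 m from the hinge, must supply this moment: P = 1410.49/3.8 = 371.182 kN.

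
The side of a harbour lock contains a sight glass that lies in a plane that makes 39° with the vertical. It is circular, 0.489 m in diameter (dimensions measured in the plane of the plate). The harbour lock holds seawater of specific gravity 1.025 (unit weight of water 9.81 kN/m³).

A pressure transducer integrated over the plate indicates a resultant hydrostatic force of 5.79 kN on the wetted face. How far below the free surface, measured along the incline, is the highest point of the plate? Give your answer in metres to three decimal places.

γ = 1.025 × 9.81 = 10.05525 kN/m³.
A = π(0.2445)² = 0.187805 m².
From F = γ·h_c·A, the centroid depth is h_c = 5.79/(10.05525 × 0.187805) = 3.06605 m.
The plate makes 39° with the vertical, i.e. θ = 90° − 39° = 51° to the horizontal. Measuring y along the incline from the free-surface line, vertical depth h = y·sinθ with sinθ = 0.777146.
Along the incline, y_c = h_c/sinθ = 3.06605/0.777146 = 3.94527 m.
The centroid is at the centre, 0.2445 m below the top of the plate, so the highest point sits at y_top = 3.94527 − 0.2445 = 3.70077 m along the incline.

y_top ≈ 3.701 m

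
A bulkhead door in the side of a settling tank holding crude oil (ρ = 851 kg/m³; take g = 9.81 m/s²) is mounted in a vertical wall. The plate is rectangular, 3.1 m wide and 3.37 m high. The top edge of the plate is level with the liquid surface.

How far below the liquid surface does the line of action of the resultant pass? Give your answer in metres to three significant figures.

h_p = 2.25 m

γ = ρg = 851 × 9.81 / 1000 = 8.34831 kN/m³.
The centroid lies 3.37/2 = 1.685 m below the top edge, so the centroid depth is h_c = 1.685 m.
A = 3.1 × 3.37 = 10.447 m².
Resultant F = γ·h_c·A = 8.34831 × 1.685 × 10.447 = 146.957 kN.
I_c = b·h³/12 = 3.1 × 3.37³/12 = 9.88713 m⁴.
Centre of pressure: y_p = y_c + I_c/(y_c·A) = 1.685 + 9.88713/(1.685 × 10.447) = 1.685 + 0.561667 = 2.24667 m along the plane.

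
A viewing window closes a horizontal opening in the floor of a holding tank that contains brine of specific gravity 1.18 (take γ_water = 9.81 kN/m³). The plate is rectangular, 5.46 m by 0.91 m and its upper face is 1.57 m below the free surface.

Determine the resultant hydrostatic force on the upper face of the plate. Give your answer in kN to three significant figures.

F ≈ 90.3 kN

γ = 1.18 × 9.81 = 11.5758 kN/m³.
The plate is horizontal, so pressure is uniform at p = γ·h = 11.5758 × 1.57 = 18.174 kN/m².
A = 5.46 × 0.91 = 4.9686 m².
F = p·A = 18.174 × 4.9686 = 90.2993 kN.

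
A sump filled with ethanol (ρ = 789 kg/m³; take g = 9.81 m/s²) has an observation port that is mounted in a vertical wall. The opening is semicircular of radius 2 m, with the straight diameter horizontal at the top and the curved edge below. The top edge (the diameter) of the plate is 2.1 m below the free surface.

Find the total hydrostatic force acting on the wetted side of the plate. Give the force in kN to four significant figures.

γ = ρg = 789 × 9.81 / 1000 = 7.74009 kN/m³.
The centroid of a semicircle lies 4r/(3π) = 0.848826 m from the diameter, here below the top edge, so the centroid depth is h_c = 2.1 + 0.848826 = 2.94883 m.
A = πr²/2 = π × 2²/2 = 6.28319 m².
Resultant F = γ·h_c·A = 7.74009 × 2.94883 × 6.28319 = 143.409 kN.

F ≈ 143.4 kN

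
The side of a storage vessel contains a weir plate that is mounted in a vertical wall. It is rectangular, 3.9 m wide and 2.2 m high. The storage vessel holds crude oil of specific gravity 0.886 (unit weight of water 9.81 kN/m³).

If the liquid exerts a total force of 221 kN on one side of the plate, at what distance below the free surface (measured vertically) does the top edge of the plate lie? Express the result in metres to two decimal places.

γ = 0.886 × 9.81 = 8.69166 kN/m³.
A = 3.9 × 2.2 = 8.58 m².
From F = γ·h_c·A, the centroid depth is h_c = 221/(8.69166 × 8.58) = 2.96348 m.
The centroid lies 2.2/2 = 1.1 m below the top edge, so the top edge sits at h_top = 2.96348 − 1.1 = 1.86348 m below the surface.

d_top ≈ 1.86 m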